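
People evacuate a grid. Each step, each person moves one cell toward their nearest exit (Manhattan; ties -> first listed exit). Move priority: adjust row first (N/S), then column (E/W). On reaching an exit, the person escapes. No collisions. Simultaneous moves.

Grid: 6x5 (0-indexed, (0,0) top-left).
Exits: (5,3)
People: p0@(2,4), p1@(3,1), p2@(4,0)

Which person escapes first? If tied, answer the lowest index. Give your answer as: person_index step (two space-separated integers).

Step 1: p0:(2,4)->(3,4) | p1:(3,1)->(4,1) | p2:(4,0)->(5,0)
Step 2: p0:(3,4)->(4,4) | p1:(4,1)->(5,1) | p2:(5,0)->(5,1)
Step 3: p0:(4,4)->(5,4) | p1:(5,1)->(5,2) | p2:(5,1)->(5,2)
Step 4: p0:(5,4)->(5,3)->EXIT | p1:(5,2)->(5,3)->EXIT | p2:(5,2)->(5,3)->EXIT
Exit steps: [4, 4, 4]
First to escape: p0 at step 4

Answer: 0 4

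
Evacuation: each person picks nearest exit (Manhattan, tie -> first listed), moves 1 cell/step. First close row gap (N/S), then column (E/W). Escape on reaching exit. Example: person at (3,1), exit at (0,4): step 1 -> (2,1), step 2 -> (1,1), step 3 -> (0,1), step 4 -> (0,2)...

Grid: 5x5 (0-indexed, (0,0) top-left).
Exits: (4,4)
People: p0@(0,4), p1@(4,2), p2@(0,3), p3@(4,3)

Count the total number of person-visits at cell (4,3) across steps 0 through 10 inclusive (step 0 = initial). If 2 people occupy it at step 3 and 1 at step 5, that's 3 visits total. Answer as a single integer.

Answer: 3

Derivation:
Step 0: p0@(0,4) p1@(4,2) p2@(0,3) p3@(4,3) -> at (4,3): 1 [p3], cum=1
Step 1: p0@(1,4) p1@(4,3) p2@(1,3) p3@ESC -> at (4,3): 1 [p1], cum=2
Step 2: p0@(2,4) p1@ESC p2@(2,3) p3@ESC -> at (4,3): 0 [-], cum=2
Step 3: p0@(3,4) p1@ESC p2@(3,3) p3@ESC -> at (4,3): 0 [-], cum=2
Step 4: p0@ESC p1@ESC p2@(4,3) p3@ESC -> at (4,3): 1 [p2], cum=3
Step 5: p0@ESC p1@ESC p2@ESC p3@ESC -> at (4,3): 0 [-], cum=3
Total visits = 3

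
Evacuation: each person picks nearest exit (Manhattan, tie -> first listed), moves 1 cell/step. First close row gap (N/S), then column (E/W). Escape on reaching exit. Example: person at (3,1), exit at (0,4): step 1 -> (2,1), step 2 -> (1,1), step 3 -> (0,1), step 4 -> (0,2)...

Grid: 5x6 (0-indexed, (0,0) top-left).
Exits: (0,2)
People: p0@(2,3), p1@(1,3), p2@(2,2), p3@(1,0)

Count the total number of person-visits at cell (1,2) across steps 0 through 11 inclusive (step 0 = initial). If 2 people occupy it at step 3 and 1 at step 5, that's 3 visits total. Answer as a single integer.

Step 0: p0@(2,3) p1@(1,3) p2@(2,2) p3@(1,0) -> at (1,2): 0 [-], cum=0
Step 1: p0@(1,3) p1@(0,3) p2@(1,2) p3@(0,0) -> at (1,2): 1 [p2], cum=1
Step 2: p0@(0,3) p1@ESC p2@ESC p3@(0,1) -> at (1,2): 0 [-], cum=1
Step 3: p0@ESC p1@ESC p2@ESC p3@ESC -> at (1,2): 0 [-], cum=1
Total visits = 1

Answer: 1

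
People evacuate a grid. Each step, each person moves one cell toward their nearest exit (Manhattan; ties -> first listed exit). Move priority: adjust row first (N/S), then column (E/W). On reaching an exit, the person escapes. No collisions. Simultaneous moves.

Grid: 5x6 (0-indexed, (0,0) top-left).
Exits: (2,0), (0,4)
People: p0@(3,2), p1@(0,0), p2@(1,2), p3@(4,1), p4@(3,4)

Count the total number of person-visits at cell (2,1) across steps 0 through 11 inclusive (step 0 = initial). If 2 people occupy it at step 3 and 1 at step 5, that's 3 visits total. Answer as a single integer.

Answer: 3

Derivation:
Step 0: p0@(3,2) p1@(0,0) p2@(1,2) p3@(4,1) p4@(3,4) -> at (2,1): 0 [-], cum=0
Step 1: p0@(2,2) p1@(1,0) p2@(2,2) p3@(3,1) p4@(2,4) -> at (2,1): 0 [-], cum=0
Step 2: p0@(2,1) p1@ESC p2@(2,1) p3@(2,1) p4@(1,4) -> at (2,1): 3 [p0,p2,p3], cum=3
Step 3: p0@ESC p1@ESC p2@ESC p3@ESC p4@ESC -> at (2,1): 0 [-], cum=3
Total visits = 3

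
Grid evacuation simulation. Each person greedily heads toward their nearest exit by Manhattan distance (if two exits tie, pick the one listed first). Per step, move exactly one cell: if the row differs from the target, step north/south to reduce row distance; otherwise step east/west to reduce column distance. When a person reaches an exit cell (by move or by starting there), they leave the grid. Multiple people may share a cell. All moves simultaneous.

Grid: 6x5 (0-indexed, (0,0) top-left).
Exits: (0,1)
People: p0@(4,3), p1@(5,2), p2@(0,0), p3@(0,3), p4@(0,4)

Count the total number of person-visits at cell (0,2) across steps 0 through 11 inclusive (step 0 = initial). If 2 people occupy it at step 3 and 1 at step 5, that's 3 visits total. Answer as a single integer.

Step 0: p0@(4,3) p1@(5,2) p2@(0,0) p3@(0,3) p4@(0,4) -> at (0,2): 0 [-], cum=0
Step 1: p0@(3,3) p1@(4,2) p2@ESC p3@(0,2) p4@(0,3) -> at (0,2): 1 [p3], cum=1
Step 2: p0@(2,3) p1@(3,2) p2@ESC p3@ESC p4@(0,2) -> at (0,2): 1 [p4], cum=2
Step 3: p0@(1,3) p1@(2,2) p2@ESC p3@ESC p4@ESC -> at (0,2): 0 [-], cum=2
Step 4: p0@(0,3) p1@(1,2) p2@ESC p3@ESC p4@ESC -> at (0,2): 0 [-], cum=2
Step 5: p0@(0,2) p1@(0,2) p2@ESC p3@ESC p4@ESC -> at (0,2): 2 [p0,p1], cum=4
Step 6: p0@ESC p1@ESC p2@ESC p3@ESC p4@ESC -> at (0,2): 0 [-], cum=4
Total visits = 4

Answer: 4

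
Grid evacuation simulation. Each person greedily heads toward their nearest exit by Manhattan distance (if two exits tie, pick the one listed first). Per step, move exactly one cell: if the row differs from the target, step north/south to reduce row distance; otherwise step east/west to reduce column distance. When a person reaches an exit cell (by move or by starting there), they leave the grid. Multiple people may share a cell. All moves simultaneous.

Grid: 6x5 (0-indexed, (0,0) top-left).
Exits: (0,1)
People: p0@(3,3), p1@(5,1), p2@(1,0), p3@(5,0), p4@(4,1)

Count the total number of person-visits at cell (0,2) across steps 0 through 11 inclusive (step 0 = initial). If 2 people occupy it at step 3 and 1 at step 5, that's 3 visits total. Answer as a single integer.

Answer: 1

Derivation:
Step 0: p0@(3,3) p1@(5,1) p2@(1,0) p3@(5,0) p4@(4,1) -> at (0,2): 0 [-], cum=0
Step 1: p0@(2,3) p1@(4,1) p2@(0,0) p3@(4,0) p4@(3,1) -> at (0,2): 0 [-], cum=0
Step 2: p0@(1,3) p1@(3,1) p2@ESC p3@(3,0) p4@(2,1) -> at (0,2): 0 [-], cum=0
Step 3: p0@(0,3) p1@(2,1) p2@ESC p3@(2,0) p4@(1,1) -> at (0,2): 0 [-], cum=0
Step 4: p0@(0,2) p1@(1,1) p2@ESC p3@(1,0) p4@ESC -> at (0,2): 1 [p0], cum=1
Step 5: p0@ESC p1@ESC p2@ESC p3@(0,0) p4@ESC -> at (0,2): 0 [-], cum=1
Step 6: p0@ESC p1@ESC p2@ESC p3@ESC p4@ESC -> at (0,2): 0 [-], cum=1
Total visits = 1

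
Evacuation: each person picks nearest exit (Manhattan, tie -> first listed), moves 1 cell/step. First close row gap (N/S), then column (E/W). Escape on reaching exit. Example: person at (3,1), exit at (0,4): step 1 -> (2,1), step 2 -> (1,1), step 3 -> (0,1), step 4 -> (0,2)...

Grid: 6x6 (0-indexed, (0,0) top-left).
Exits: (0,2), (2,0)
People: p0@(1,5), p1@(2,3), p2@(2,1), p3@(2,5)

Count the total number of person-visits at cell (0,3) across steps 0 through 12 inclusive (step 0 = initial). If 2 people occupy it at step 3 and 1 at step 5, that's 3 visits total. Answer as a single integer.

Step 0: p0@(1,5) p1@(2,3) p2@(2,1) p3@(2,5) -> at (0,3): 0 [-], cum=0
Step 1: p0@(0,5) p1@(1,3) p2@ESC p3@(1,5) -> at (0,3): 0 [-], cum=0
Step 2: p0@(0,4) p1@(0,3) p2@ESC p3@(0,5) -> at (0,3): 1 [p1], cum=1
Step 3: p0@(0,3) p1@ESC p2@ESC p3@(0,4) -> at (0,3): 1 [p0], cum=2
Step 4: p0@ESC p1@ESC p2@ESC p3@(0,3) -> at (0,3): 1 [p3], cum=3
Step 5: p0@ESC p1@ESC p2@ESC p3@ESC -> at (0,3): 0 [-], cum=3
Total visits = 3

Answer: 3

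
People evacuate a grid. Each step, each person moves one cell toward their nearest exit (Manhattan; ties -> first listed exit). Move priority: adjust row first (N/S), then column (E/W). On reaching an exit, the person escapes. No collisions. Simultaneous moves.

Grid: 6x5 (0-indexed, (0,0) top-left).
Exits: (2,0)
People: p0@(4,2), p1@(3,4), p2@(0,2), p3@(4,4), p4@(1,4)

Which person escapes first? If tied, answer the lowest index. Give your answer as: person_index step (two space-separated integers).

Step 1: p0:(4,2)->(3,2) | p1:(3,4)->(2,4) | p2:(0,2)->(1,2) | p3:(4,4)->(3,4) | p4:(1,4)->(2,4)
Step 2: p0:(3,2)->(2,2) | p1:(2,4)->(2,3) | p2:(1,2)->(2,2) | p3:(3,4)->(2,4) | p4:(2,4)->(2,3)
Step 3: p0:(2,2)->(2,1) | p1:(2,3)->(2,2) | p2:(2,2)->(2,1) | p3:(2,4)->(2,3) | p4:(2,3)->(2,2)
Step 4: p0:(2,1)->(2,0)->EXIT | p1:(2,2)->(2,1) | p2:(2,1)->(2,0)->EXIT | p3:(2,3)->(2,2) | p4:(2,2)->(2,1)
Step 5: p0:escaped | p1:(2,1)->(2,0)->EXIT | p2:escaped | p3:(2,2)->(2,1) | p4:(2,1)->(2,0)->EXIT
Step 6: p0:escaped | p1:escaped | p2:escaped | p3:(2,1)->(2,0)->EXIT | p4:escaped
Exit steps: [4, 5, 4, 6, 5]
First to escape: p0 at step 4

Answer: 0 4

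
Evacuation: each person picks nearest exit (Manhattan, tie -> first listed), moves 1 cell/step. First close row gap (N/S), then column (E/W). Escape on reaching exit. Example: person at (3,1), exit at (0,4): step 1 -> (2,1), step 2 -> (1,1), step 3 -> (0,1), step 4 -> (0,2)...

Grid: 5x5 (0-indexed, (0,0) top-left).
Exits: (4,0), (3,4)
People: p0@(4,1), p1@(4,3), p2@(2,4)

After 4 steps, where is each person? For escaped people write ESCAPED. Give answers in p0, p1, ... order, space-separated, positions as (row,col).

Step 1: p0:(4,1)->(4,0)->EXIT | p1:(4,3)->(3,3) | p2:(2,4)->(3,4)->EXIT
Step 2: p0:escaped | p1:(3,3)->(3,4)->EXIT | p2:escaped

ESCAPED ESCAPED ESCAPED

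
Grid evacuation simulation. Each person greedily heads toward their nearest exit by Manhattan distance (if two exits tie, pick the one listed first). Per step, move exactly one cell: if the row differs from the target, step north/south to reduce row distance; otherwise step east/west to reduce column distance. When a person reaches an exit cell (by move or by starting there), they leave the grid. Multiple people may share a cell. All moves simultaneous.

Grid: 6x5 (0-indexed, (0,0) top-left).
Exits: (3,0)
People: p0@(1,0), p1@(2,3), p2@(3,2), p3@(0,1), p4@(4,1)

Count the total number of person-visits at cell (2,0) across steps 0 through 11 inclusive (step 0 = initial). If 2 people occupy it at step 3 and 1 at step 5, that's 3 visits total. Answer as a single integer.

Answer: 1

Derivation:
Step 0: p0@(1,0) p1@(2,3) p2@(3,2) p3@(0,1) p4@(4,1) -> at (2,0): 0 [-], cum=0
Step 1: p0@(2,0) p1@(3,3) p2@(3,1) p3@(1,1) p4@(3,1) -> at (2,0): 1 [p0], cum=1
Step 2: p0@ESC p1@(3,2) p2@ESC p3@(2,1) p4@ESC -> at (2,0): 0 [-], cum=1
Step 3: p0@ESC p1@(3,1) p2@ESC p3@(3,1) p4@ESC -> at (2,0): 0 [-], cum=1
Step 4: p0@ESC p1@ESC p2@ESC p3@ESC p4@ESC -> at (2,0): 0 [-], cum=1
Total visits = 1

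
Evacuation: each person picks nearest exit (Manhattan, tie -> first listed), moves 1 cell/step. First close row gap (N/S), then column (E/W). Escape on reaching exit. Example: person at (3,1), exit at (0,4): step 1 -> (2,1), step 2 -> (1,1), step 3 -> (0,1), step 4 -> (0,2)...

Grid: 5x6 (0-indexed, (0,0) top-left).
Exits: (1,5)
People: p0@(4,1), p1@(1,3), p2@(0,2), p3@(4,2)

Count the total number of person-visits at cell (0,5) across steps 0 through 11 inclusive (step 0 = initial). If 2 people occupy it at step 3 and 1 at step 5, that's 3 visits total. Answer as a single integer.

Step 0: p0@(4,1) p1@(1,3) p2@(0,2) p3@(4,2) -> at (0,5): 0 [-], cum=0
Step 1: p0@(3,1) p1@(1,4) p2@(1,2) p3@(3,2) -> at (0,5): 0 [-], cum=0
Step 2: p0@(2,1) p1@ESC p2@(1,3) p3@(2,2) -> at (0,5): 0 [-], cum=0
Step 3: p0@(1,1) p1@ESC p2@(1,4) p3@(1,2) -> at (0,5): 0 [-], cum=0
Step 4: p0@(1,2) p1@ESC p2@ESC p3@(1,3) -> at (0,5): 0 [-], cum=0
Step 5: p0@(1,3) p1@ESC p2@ESC p3@(1,4) -> at (0,5): 0 [-], cum=0
Step 6: p0@(1,4) p1@ESC p2@ESC p3@ESC -> at (0,5): 0 [-], cum=0
Step 7: p0@ESC p1@ESC p2@ESC p3@ESC -> at (0,5): 0 [-], cum=0
Total visits = 0

Answer: 0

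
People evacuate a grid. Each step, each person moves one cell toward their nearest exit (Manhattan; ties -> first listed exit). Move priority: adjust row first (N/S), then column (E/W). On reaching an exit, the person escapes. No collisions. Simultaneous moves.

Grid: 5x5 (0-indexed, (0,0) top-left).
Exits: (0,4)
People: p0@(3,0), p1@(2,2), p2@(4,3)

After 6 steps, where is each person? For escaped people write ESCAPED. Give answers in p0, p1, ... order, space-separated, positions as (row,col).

Step 1: p0:(3,0)->(2,0) | p1:(2,2)->(1,2) | p2:(4,3)->(3,3)
Step 2: p0:(2,0)->(1,0) | p1:(1,2)->(0,2) | p2:(3,3)->(2,3)
Step 3: p0:(1,0)->(0,0) | p1:(0,2)->(0,3) | p2:(2,3)->(1,3)
Step 4: p0:(0,0)->(0,1) | p1:(0,3)->(0,4)->EXIT | p2:(1,3)->(0,3)
Step 5: p0:(0,1)->(0,2) | p1:escaped | p2:(0,3)->(0,4)->EXIT
Step 6: p0:(0,2)->(0,3) | p1:escaped | p2:escaped

(0,3) ESCAPED ESCAPED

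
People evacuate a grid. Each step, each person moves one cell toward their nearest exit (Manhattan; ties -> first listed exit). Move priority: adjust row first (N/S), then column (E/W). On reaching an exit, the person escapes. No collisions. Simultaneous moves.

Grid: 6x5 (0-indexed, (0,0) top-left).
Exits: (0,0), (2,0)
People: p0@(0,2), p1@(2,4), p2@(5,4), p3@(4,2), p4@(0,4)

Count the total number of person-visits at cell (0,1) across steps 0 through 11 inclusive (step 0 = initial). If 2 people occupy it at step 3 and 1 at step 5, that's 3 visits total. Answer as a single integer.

Step 0: p0@(0,2) p1@(2,4) p2@(5,4) p3@(4,2) p4@(0,4) -> at (0,1): 0 [-], cum=0
Step 1: p0@(0,1) p1@(2,3) p2@(4,4) p3@(3,2) p4@(0,3) -> at (0,1): 1 [p0], cum=1
Step 2: p0@ESC p1@(2,2) p2@(3,4) p3@(2,2) p4@(0,2) -> at (0,1): 0 [-], cum=1
Step 3: p0@ESC p1@(2,1) p2@(2,4) p3@(2,1) p4@(0,1) -> at (0,1): 1 [p4], cum=2
Step 4: p0@ESC p1@ESC p2@(2,3) p3@ESC p4@ESC -> at (0,1): 0 [-], cum=2
Step 5: p0@ESC p1@ESC p2@(2,2) p3@ESC p4@ESC -> at (0,1): 0 [-], cum=2
Step 6: p0@ESC p1@ESC p2@(2,1) p3@ESC p4@ESC -> at (0,1): 0 [-], cum=2
Step 7: p0@ESC p1@ESC p2@ESC p3@ESC p4@ESC -> at (0,1): 0 [-], cum=2
Total visits = 2

Answer: 2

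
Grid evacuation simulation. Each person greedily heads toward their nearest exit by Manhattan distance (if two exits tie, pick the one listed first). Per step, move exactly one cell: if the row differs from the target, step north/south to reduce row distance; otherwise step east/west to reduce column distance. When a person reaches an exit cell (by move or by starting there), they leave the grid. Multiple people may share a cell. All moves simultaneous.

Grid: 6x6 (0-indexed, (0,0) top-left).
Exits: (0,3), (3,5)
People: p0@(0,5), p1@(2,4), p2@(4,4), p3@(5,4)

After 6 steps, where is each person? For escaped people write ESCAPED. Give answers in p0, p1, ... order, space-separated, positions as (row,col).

Step 1: p0:(0,5)->(0,4) | p1:(2,4)->(3,4) | p2:(4,4)->(3,4) | p3:(5,4)->(4,4)
Step 2: p0:(0,4)->(0,3)->EXIT | p1:(3,4)->(3,5)->EXIT | p2:(3,4)->(3,5)->EXIT | p3:(4,4)->(3,4)
Step 3: p0:escaped | p1:escaped | p2:escaped | p3:(3,4)->(3,5)->EXIT

ESCAPED ESCAPED ESCAPED ESCAPED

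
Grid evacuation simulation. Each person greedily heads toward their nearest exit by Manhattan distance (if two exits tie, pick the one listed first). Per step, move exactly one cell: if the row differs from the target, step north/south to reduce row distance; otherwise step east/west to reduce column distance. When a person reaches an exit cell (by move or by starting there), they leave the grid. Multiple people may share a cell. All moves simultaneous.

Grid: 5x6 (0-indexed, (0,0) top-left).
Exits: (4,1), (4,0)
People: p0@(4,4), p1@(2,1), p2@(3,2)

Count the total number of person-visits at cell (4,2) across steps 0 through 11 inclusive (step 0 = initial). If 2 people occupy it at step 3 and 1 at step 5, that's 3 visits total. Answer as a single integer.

Answer: 2

Derivation:
Step 0: p0@(4,4) p1@(2,1) p2@(3,2) -> at (4,2): 0 [-], cum=0
Step 1: p0@(4,3) p1@(3,1) p2@(4,2) -> at (4,2): 1 [p2], cum=1
Step 2: p0@(4,2) p1@ESC p2@ESC -> at (4,2): 1 [p0], cum=2
Step 3: p0@ESC p1@ESC p2@ESC -> at (4,2): 0 [-], cum=2
Total visits = 2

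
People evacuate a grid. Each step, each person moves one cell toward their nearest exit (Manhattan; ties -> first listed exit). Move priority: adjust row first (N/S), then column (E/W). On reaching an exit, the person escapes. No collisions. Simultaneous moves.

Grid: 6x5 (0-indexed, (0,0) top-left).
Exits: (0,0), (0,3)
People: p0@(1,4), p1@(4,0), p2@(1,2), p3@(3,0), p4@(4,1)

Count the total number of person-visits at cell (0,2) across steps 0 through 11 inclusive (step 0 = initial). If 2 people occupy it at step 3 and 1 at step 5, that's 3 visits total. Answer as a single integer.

Answer: 1

Derivation:
Step 0: p0@(1,4) p1@(4,0) p2@(1,2) p3@(3,0) p4@(4,1) -> at (0,2): 0 [-], cum=0
Step 1: p0@(0,4) p1@(3,0) p2@(0,2) p3@(2,0) p4@(3,1) -> at (0,2): 1 [p2], cum=1
Step 2: p0@ESC p1@(2,0) p2@ESC p3@(1,0) p4@(2,1) -> at (0,2): 0 [-], cum=1
Step 3: p0@ESC p1@(1,0) p2@ESC p3@ESC p4@(1,1) -> at (0,2): 0 [-], cum=1
Step 4: p0@ESC p1@ESC p2@ESC p3@ESC p4@(0,1) -> at (0,2): 0 [-], cum=1
Step 5: p0@ESC p1@ESC p2@ESC p3@ESC p4@ESC -> at (0,2): 0 [-], cum=1
Total visits = 1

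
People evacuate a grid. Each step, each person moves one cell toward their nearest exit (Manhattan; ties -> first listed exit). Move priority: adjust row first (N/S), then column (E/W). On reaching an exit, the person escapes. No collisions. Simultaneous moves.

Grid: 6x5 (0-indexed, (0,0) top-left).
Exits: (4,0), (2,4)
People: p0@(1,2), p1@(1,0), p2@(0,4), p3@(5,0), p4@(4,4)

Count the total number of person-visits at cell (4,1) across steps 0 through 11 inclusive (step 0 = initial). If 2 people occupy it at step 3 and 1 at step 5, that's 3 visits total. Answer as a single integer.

Answer: 0

Derivation:
Step 0: p0@(1,2) p1@(1,0) p2@(0,4) p3@(5,0) p4@(4,4) -> at (4,1): 0 [-], cum=0
Step 1: p0@(2,2) p1@(2,0) p2@(1,4) p3@ESC p4@(3,4) -> at (4,1): 0 [-], cum=0
Step 2: p0@(2,3) p1@(3,0) p2@ESC p3@ESC p4@ESC -> at (4,1): 0 [-], cum=0
Step 3: p0@ESC p1@ESC p2@ESC p3@ESC p4@ESC -> at (4,1): 0 [-], cum=0
Total visits = 0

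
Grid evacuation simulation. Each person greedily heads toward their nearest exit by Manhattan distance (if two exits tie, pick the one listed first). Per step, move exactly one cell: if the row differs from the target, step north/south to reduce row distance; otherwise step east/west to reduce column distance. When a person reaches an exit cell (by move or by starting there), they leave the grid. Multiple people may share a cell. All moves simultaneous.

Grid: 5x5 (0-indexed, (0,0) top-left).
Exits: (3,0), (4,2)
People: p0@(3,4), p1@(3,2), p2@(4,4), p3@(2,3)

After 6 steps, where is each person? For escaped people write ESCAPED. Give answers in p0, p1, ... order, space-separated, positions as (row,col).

Step 1: p0:(3,4)->(4,4) | p1:(3,2)->(4,2)->EXIT | p2:(4,4)->(4,3) | p3:(2,3)->(3,3)
Step 2: p0:(4,4)->(4,3) | p1:escaped | p2:(4,3)->(4,2)->EXIT | p3:(3,3)->(4,3)
Step 3: p0:(4,3)->(4,2)->EXIT | p1:escaped | p2:escaped | p3:(4,3)->(4,2)->EXIT

ESCAPED ESCAPED ESCAPED ESCAPED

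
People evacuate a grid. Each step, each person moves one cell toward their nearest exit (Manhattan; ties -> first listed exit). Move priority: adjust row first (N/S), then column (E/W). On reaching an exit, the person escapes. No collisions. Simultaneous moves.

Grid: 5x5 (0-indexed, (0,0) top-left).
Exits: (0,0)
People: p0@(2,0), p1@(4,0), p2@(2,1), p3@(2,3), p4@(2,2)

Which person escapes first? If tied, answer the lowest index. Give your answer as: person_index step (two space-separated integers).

Answer: 0 2

Derivation:
Step 1: p0:(2,0)->(1,0) | p1:(4,0)->(3,0) | p2:(2,1)->(1,1) | p3:(2,3)->(1,3) | p4:(2,2)->(1,2)
Step 2: p0:(1,0)->(0,0)->EXIT | p1:(3,0)->(2,0) | p2:(1,1)->(0,1) | p3:(1,3)->(0,3) | p4:(1,2)->(0,2)
Step 3: p0:escaped | p1:(2,0)->(1,0) | p2:(0,1)->(0,0)->EXIT | p3:(0,3)->(0,2) | p4:(0,2)->(0,1)
Step 4: p0:escaped | p1:(1,0)->(0,0)->EXIT | p2:escaped | p3:(0,2)->(0,1) | p4:(0,1)->(0,0)->EXIT
Step 5: p0:escaped | p1:escaped | p2:escaped | p3:(0,1)->(0,0)->EXIT | p4:escaped
Exit steps: [2, 4, 3, 5, 4]
First to escape: p0 at step 2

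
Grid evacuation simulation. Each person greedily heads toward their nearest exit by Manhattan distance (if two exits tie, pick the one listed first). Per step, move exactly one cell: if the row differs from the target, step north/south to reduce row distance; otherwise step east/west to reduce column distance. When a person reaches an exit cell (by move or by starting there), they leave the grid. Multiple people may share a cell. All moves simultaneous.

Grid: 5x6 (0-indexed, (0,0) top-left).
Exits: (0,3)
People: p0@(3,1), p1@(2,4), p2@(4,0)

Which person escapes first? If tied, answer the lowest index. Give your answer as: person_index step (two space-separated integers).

Step 1: p0:(3,1)->(2,1) | p1:(2,4)->(1,4) | p2:(4,0)->(3,0)
Step 2: p0:(2,1)->(1,1) | p1:(1,4)->(0,4) | p2:(3,0)->(2,0)
Step 3: p0:(1,1)->(0,1) | p1:(0,4)->(0,3)->EXIT | p2:(2,0)->(1,0)
Step 4: p0:(0,1)->(0,2) | p1:escaped | p2:(1,0)->(0,0)
Step 5: p0:(0,2)->(0,3)->EXIT | p1:escaped | p2:(0,0)->(0,1)
Step 6: p0:escaped | p1:escaped | p2:(0,1)->(0,2)
Step 7: p0:escaped | p1:escaped | p2:(0,2)->(0,3)->EXIT
Exit steps: [5, 3, 7]
First to escape: p1 at step 3

Answer: 1 3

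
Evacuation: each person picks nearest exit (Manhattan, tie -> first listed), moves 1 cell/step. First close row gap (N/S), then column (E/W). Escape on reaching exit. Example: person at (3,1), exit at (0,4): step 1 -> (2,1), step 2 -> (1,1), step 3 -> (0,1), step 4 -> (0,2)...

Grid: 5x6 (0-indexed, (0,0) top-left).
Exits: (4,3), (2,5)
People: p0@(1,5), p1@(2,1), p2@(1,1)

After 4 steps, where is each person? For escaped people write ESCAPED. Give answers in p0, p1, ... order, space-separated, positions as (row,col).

Step 1: p0:(1,5)->(2,5)->EXIT | p1:(2,1)->(3,1) | p2:(1,1)->(2,1)
Step 2: p0:escaped | p1:(3,1)->(4,1) | p2:(2,1)->(3,1)
Step 3: p0:escaped | p1:(4,1)->(4,2) | p2:(3,1)->(4,1)
Step 4: p0:escaped | p1:(4,2)->(4,3)->EXIT | p2:(4,1)->(4,2)

ESCAPED ESCAPED (4,2)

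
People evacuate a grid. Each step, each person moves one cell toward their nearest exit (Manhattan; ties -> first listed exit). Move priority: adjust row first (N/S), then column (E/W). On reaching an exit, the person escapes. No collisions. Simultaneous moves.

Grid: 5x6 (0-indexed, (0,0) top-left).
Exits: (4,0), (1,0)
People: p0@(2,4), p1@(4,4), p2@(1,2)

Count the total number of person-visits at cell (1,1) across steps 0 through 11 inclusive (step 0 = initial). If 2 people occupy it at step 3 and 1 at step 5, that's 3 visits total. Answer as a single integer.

Answer: 2

Derivation:
Step 0: p0@(2,4) p1@(4,4) p2@(1,2) -> at (1,1): 0 [-], cum=0
Step 1: p0@(1,4) p1@(4,3) p2@(1,1) -> at (1,1): 1 [p2], cum=1
Step 2: p0@(1,3) p1@(4,2) p2@ESC -> at (1,1): 0 [-], cum=1
Step 3: p0@(1,2) p1@(4,1) p2@ESC -> at (1,1): 0 [-], cum=1
Step 4: p0@(1,1) p1@ESC p2@ESC -> at (1,1): 1 [p0], cum=2
Step 5: p0@ESC p1@ESC p2@ESC -> at (1,1): 0 [-], cum=2
Total visits = 2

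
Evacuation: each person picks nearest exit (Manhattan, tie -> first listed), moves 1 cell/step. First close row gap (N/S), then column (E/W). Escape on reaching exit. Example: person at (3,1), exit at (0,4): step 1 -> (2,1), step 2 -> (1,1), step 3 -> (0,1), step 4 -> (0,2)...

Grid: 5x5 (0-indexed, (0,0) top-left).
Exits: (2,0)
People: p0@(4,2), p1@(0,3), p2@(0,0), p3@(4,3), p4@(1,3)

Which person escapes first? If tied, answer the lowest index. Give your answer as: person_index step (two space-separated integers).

Answer: 2 2

Derivation:
Step 1: p0:(4,2)->(3,2) | p1:(0,3)->(1,3) | p2:(0,0)->(1,0) | p3:(4,3)->(3,3) | p4:(1,3)->(2,3)
Step 2: p0:(3,2)->(2,2) | p1:(1,3)->(2,3) | p2:(1,0)->(2,0)->EXIT | p3:(3,3)->(2,3) | p4:(2,3)->(2,2)
Step 3: p0:(2,2)->(2,1) | p1:(2,3)->(2,2) | p2:escaped | p3:(2,3)->(2,2) | p4:(2,2)->(2,1)
Step 4: p0:(2,1)->(2,0)->EXIT | p1:(2,2)->(2,1) | p2:escaped | p3:(2,2)->(2,1) | p4:(2,1)->(2,0)->EXIT
Step 5: p0:escaped | p1:(2,1)->(2,0)->EXIT | p2:escaped | p3:(2,1)->(2,0)->EXIT | p4:escaped
Exit steps: [4, 5, 2, 5, 4]
First to escape: p2 at step 2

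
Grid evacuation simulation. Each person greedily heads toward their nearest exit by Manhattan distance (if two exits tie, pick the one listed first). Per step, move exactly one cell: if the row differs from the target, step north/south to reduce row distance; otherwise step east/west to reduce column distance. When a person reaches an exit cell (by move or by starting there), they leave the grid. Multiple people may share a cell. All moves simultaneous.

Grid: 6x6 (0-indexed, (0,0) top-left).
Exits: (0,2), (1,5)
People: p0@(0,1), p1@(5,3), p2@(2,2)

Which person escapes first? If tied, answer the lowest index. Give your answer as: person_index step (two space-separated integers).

Answer: 0 1

Derivation:
Step 1: p0:(0,1)->(0,2)->EXIT | p1:(5,3)->(4,3) | p2:(2,2)->(1,2)
Step 2: p0:escaped | p1:(4,3)->(3,3) | p2:(1,2)->(0,2)->EXIT
Step 3: p0:escaped | p1:(3,3)->(2,3) | p2:escaped
Step 4: p0:escaped | p1:(2,3)->(1,3) | p2:escaped
Step 5: p0:escaped | p1:(1,3)->(0,3) | p2:escaped
Step 6: p0:escaped | p1:(0,3)->(0,2)->EXIT | p2:escaped
Exit steps: [1, 6, 2]
First to escape: p0 at step 1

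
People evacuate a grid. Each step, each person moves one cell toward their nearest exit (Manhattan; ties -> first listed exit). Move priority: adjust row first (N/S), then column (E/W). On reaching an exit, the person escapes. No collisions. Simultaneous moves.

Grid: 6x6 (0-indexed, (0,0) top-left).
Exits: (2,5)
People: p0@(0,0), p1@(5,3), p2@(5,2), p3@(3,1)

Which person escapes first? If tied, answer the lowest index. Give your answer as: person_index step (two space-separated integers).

Step 1: p0:(0,0)->(1,0) | p1:(5,3)->(4,3) | p2:(5,2)->(4,2) | p3:(3,1)->(2,1)
Step 2: p0:(1,0)->(2,0) | p1:(4,3)->(3,3) | p2:(4,2)->(3,2) | p3:(2,1)->(2,2)
Step 3: p0:(2,0)->(2,1) | p1:(3,3)->(2,3) | p2:(3,2)->(2,2) | p3:(2,2)->(2,3)
Step 4: p0:(2,1)->(2,2) | p1:(2,3)->(2,4) | p2:(2,2)->(2,3) | p3:(2,3)->(2,4)
Step 5: p0:(2,2)->(2,3) | p1:(2,4)->(2,5)->EXIT | p2:(2,3)->(2,4) | p3:(2,4)->(2,5)->EXIT
Step 6: p0:(2,3)->(2,4) | p1:escaped | p2:(2,4)->(2,5)->EXIT | p3:escaped
Step 7: p0:(2,4)->(2,5)->EXIT | p1:escaped | p2:escaped | p3:escaped
Exit steps: [7, 5, 6, 5]
First to escape: p1 at step 5

Answer: 1 5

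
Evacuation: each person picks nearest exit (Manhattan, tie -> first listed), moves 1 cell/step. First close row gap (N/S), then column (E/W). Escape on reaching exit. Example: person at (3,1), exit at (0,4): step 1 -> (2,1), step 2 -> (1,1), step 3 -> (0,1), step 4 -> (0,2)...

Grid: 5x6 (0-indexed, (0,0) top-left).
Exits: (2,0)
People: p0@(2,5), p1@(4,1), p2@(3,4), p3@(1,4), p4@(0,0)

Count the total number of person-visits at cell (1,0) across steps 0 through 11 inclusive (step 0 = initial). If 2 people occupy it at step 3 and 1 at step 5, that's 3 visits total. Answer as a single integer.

Answer: 1

Derivation:
Step 0: p0@(2,5) p1@(4,1) p2@(3,4) p3@(1,4) p4@(0,0) -> at (1,0): 0 [-], cum=0
Step 1: p0@(2,4) p1@(3,1) p2@(2,4) p3@(2,4) p4@(1,0) -> at (1,0): 1 [p4], cum=1
Step 2: p0@(2,3) p1@(2,1) p2@(2,3) p3@(2,3) p4@ESC -> at (1,0): 0 [-], cum=1
Step 3: p0@(2,2) p1@ESC p2@(2,2) p3@(2,2) p4@ESC -> at (1,0): 0 [-], cum=1
Step 4: p0@(2,1) p1@ESC p2@(2,1) p3@(2,1) p4@ESC -> at (1,0): 0 [-], cum=1
Step 5: p0@ESC p1@ESC p2@ESC p3@ESC p4@ESC -> at (1,0): 0 [-], cum=1
Total visits = 1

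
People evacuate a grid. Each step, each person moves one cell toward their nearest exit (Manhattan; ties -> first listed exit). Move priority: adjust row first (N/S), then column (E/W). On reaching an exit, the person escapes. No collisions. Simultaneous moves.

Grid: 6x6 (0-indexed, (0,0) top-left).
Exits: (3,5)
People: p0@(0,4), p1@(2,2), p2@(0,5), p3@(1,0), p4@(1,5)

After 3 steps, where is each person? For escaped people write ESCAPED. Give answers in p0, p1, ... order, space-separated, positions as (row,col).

Step 1: p0:(0,4)->(1,4) | p1:(2,2)->(3,2) | p2:(0,5)->(1,5) | p3:(1,0)->(2,0) | p4:(1,5)->(2,5)
Step 2: p0:(1,4)->(2,4) | p1:(3,2)->(3,3) | p2:(1,5)->(2,5) | p3:(2,0)->(3,0) | p4:(2,5)->(3,5)->EXIT
Step 3: p0:(2,4)->(3,4) | p1:(3,3)->(3,4) | p2:(2,5)->(3,5)->EXIT | p3:(3,0)->(3,1) | p4:escaped

(3,4) (3,4) ESCAPED (3,1) ESCAPED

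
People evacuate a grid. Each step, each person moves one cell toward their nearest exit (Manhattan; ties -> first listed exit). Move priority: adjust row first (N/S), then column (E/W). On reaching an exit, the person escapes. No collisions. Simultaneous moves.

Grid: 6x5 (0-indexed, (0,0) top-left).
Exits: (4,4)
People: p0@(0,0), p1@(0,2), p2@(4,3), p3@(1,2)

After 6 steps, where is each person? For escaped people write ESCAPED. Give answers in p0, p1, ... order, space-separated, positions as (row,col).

Step 1: p0:(0,0)->(1,0) | p1:(0,2)->(1,2) | p2:(4,3)->(4,4)->EXIT | p3:(1,2)->(2,2)
Step 2: p0:(1,0)->(2,0) | p1:(1,2)->(2,2) | p2:escaped | p3:(2,2)->(3,2)
Step 3: p0:(2,0)->(3,0) | p1:(2,2)->(3,2) | p2:escaped | p3:(3,2)->(4,2)
Step 4: p0:(3,0)->(4,0) | p1:(3,2)->(4,2) | p2:escaped | p3:(4,2)->(4,3)
Step 5: p0:(4,0)->(4,1) | p1:(4,2)->(4,3) | p2:escaped | p3:(4,3)->(4,4)->EXIT
Step 6: p0:(4,1)->(4,2) | p1:(4,3)->(4,4)->EXIT | p2:escaped | p3:escaped

(4,2) ESCAPED ESCAPED ESCAPED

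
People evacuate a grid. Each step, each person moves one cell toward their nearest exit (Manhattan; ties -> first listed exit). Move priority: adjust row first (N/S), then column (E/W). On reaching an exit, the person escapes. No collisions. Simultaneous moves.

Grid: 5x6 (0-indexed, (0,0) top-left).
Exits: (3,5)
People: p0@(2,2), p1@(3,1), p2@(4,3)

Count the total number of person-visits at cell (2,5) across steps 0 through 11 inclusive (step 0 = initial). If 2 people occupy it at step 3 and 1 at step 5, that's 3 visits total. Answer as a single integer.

Answer: 0

Derivation:
Step 0: p0@(2,2) p1@(3,1) p2@(4,3) -> at (2,5): 0 [-], cum=0
Step 1: p0@(3,2) p1@(3,2) p2@(3,3) -> at (2,5): 0 [-], cum=0
Step 2: p0@(3,3) p1@(3,3) p2@(3,4) -> at (2,5): 0 [-], cum=0
Step 3: p0@(3,4) p1@(3,4) p2@ESC -> at (2,5): 0 [-], cum=0
Step 4: p0@ESC p1@ESC p2@ESC -> at (2,5): 0 [-], cum=0
Total visits = 0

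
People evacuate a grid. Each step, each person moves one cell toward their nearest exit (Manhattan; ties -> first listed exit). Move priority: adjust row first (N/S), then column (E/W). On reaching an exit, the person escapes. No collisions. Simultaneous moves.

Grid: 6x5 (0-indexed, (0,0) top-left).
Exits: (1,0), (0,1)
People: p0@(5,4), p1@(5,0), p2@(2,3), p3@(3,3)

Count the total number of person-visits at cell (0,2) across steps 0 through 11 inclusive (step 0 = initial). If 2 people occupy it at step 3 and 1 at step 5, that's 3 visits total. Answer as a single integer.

Answer: 0

Derivation:
Step 0: p0@(5,4) p1@(5,0) p2@(2,3) p3@(3,3) -> at (0,2): 0 [-], cum=0
Step 1: p0@(4,4) p1@(4,0) p2@(1,3) p3@(2,3) -> at (0,2): 0 [-], cum=0
Step 2: p0@(3,4) p1@(3,0) p2@(1,2) p3@(1,3) -> at (0,2): 0 [-], cum=0
Step 3: p0@(2,4) p1@(2,0) p2@(1,1) p3@(1,2) -> at (0,2): 0 [-], cum=0
Step 4: p0@(1,4) p1@ESC p2@ESC p3@(1,1) -> at (0,2): 0 [-], cum=0
Step 5: p0@(1,3) p1@ESC p2@ESC p3@ESC -> at (0,2): 0 [-], cum=0
Step 6: p0@(1,2) p1@ESC p2@ESC p3@ESC -> at (0,2): 0 [-], cum=0
Step 7: p0@(1,1) p1@ESC p2@ESC p3@ESC -> at (0,2): 0 [-], cum=0
Step 8: p0@ESC p1@ESC p2@ESC p3@ESC -> at (0,2): 0 [-], cum=0
Total visits = 0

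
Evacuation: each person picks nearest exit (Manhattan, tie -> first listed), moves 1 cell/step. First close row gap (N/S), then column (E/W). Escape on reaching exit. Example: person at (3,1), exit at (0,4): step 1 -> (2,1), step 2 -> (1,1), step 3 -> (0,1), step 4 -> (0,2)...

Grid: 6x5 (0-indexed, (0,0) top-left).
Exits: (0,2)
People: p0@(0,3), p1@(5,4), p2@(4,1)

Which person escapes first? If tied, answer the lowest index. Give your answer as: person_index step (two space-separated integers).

Answer: 0 1

Derivation:
Step 1: p0:(0,3)->(0,2)->EXIT | p1:(5,4)->(4,4) | p2:(4,1)->(3,1)
Step 2: p0:escaped | p1:(4,4)->(3,4) | p2:(3,1)->(2,1)
Step 3: p0:escaped | p1:(3,4)->(2,4) | p2:(2,1)->(1,1)
Step 4: p0:escaped | p1:(2,4)->(1,4) | p2:(1,1)->(0,1)
Step 5: p0:escaped | p1:(1,4)->(0,4) | p2:(0,1)->(0,2)->EXIT
Step 6: p0:escaped | p1:(0,4)->(0,3) | p2:escaped
Step 7: p0:escaped | p1:(0,3)->(0,2)->EXIT | p2:escaped
Exit steps: [1, 7, 5]
First to escape: p0 at step 1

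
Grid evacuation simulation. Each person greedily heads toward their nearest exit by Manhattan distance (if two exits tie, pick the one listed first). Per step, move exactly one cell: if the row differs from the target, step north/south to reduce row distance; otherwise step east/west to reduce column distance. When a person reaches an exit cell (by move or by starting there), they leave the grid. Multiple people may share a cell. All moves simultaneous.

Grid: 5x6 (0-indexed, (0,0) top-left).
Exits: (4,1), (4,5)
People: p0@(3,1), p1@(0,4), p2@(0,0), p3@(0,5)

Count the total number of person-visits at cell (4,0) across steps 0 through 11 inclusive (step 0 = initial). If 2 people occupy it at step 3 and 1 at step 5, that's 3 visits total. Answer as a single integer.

Step 0: p0@(3,1) p1@(0,4) p2@(0,0) p3@(0,5) -> at (4,0): 0 [-], cum=0
Step 1: p0@ESC p1@(1,4) p2@(1,0) p3@(1,5) -> at (4,0): 0 [-], cum=0
Step 2: p0@ESC p1@(2,4) p2@(2,0) p3@(2,5) -> at (4,0): 0 [-], cum=0
Step 3: p0@ESC p1@(3,4) p2@(3,0) p3@(3,5) -> at (4,0): 0 [-], cum=0
Step 4: p0@ESC p1@(4,4) p2@(4,0) p3@ESC -> at (4,0): 1 [p2], cum=1
Step 5: p0@ESC p1@ESC p2@ESC p3@ESC -> at (4,0): 0 [-], cum=1
Total visits = 1

Answer: 1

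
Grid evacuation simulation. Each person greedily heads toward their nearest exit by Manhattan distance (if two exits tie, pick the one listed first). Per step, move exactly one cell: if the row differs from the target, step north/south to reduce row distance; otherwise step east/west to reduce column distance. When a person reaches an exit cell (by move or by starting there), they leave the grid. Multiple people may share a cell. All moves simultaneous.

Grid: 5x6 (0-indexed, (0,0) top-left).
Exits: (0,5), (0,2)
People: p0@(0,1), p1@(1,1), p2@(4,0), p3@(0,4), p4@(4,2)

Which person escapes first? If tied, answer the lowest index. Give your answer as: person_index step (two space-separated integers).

Answer: 0 1

Derivation:
Step 1: p0:(0,1)->(0,2)->EXIT | p1:(1,1)->(0,1) | p2:(4,0)->(3,0) | p3:(0,4)->(0,5)->EXIT | p4:(4,2)->(3,2)
Step 2: p0:escaped | p1:(0,1)->(0,2)->EXIT | p2:(3,0)->(2,0) | p3:escaped | p4:(3,2)->(2,2)
Step 3: p0:escaped | p1:escaped | p2:(2,0)->(1,0) | p3:escaped | p4:(2,2)->(1,2)
Step 4: p0:escaped | p1:escaped | p2:(1,0)->(0,0) | p3:escaped | p4:(1,2)->(0,2)->EXIT
Step 5: p0:escaped | p1:escaped | p2:(0,0)->(0,1) | p3:escaped | p4:escaped
Step 6: p0:escaped | p1:escaped | p2:(0,1)->(0,2)->EXIT | p3:escaped | p4:escaped
Exit steps: [1, 2, 6, 1, 4]
First to escape: p0 at step 1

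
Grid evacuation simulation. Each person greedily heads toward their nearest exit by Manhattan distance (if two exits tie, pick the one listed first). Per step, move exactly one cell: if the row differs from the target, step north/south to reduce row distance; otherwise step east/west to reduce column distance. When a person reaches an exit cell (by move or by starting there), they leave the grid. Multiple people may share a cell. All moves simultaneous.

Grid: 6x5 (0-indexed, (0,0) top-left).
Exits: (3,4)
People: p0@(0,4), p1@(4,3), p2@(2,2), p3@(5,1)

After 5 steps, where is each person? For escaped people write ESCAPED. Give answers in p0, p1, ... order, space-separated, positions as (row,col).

Step 1: p0:(0,4)->(1,4) | p1:(4,3)->(3,3) | p2:(2,2)->(3,2) | p3:(5,1)->(4,1)
Step 2: p0:(1,4)->(2,4) | p1:(3,3)->(3,4)->EXIT | p2:(3,2)->(3,3) | p3:(4,1)->(3,1)
Step 3: p0:(2,4)->(3,4)->EXIT | p1:escaped | p2:(3,3)->(3,4)->EXIT | p3:(3,1)->(3,2)
Step 4: p0:escaped | p1:escaped | p2:escaped | p3:(3,2)->(3,3)
Step 5: p0:escaped | p1:escaped | p2:escaped | p3:(3,3)->(3,4)->EXIT

ESCAPED ESCAPED ESCAPED ESCAPED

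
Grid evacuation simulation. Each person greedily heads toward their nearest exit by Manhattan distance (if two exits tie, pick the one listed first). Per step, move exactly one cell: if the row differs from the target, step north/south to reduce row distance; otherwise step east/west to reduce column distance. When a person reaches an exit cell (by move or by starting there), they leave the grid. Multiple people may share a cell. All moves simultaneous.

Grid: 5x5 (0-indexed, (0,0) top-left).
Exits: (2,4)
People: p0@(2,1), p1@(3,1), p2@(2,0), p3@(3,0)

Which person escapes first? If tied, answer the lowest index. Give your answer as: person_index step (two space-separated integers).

Answer: 0 3

Derivation:
Step 1: p0:(2,1)->(2,2) | p1:(3,1)->(2,1) | p2:(2,0)->(2,1) | p3:(3,0)->(2,0)
Step 2: p0:(2,2)->(2,3) | p1:(2,1)->(2,2) | p2:(2,1)->(2,2) | p3:(2,0)->(2,1)
Step 3: p0:(2,3)->(2,4)->EXIT | p1:(2,2)->(2,3) | p2:(2,2)->(2,3) | p3:(2,1)->(2,2)
Step 4: p0:escaped | p1:(2,3)->(2,4)->EXIT | p2:(2,3)->(2,4)->EXIT | p3:(2,2)->(2,3)
Step 5: p0:escaped | p1:escaped | p2:escaped | p3:(2,3)->(2,4)->EXIT
Exit steps: [3, 4, 4, 5]
First to escape: p0 at step 3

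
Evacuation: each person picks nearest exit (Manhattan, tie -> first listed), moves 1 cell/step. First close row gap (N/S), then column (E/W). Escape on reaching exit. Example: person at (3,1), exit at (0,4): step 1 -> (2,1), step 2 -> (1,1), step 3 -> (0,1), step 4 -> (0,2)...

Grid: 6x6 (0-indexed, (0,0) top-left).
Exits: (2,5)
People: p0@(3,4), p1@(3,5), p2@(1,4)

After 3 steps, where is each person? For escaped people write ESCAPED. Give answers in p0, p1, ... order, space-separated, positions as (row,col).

Step 1: p0:(3,4)->(2,4) | p1:(3,5)->(2,5)->EXIT | p2:(1,4)->(2,4)
Step 2: p0:(2,4)->(2,5)->EXIT | p1:escaped | p2:(2,4)->(2,5)->EXIT

ESCAPED ESCAPED ESCAPED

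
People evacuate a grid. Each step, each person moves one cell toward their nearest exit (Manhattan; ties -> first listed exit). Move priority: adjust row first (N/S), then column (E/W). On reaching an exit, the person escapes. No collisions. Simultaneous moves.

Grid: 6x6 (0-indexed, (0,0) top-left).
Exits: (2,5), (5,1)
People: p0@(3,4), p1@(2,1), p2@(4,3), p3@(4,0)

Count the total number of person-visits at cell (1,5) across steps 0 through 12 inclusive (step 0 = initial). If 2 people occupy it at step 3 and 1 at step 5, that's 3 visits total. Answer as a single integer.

Answer: 0

Derivation:
Step 0: p0@(3,4) p1@(2,1) p2@(4,3) p3@(4,0) -> at (1,5): 0 [-], cum=0
Step 1: p0@(2,4) p1@(3,1) p2@(5,3) p3@(5,0) -> at (1,5): 0 [-], cum=0
Step 2: p0@ESC p1@(4,1) p2@(5,2) p3@ESC -> at (1,5): 0 [-], cum=0
Step 3: p0@ESC p1@ESC p2@ESC p3@ESC -> at (1,5): 0 [-], cum=0
Total visits = 0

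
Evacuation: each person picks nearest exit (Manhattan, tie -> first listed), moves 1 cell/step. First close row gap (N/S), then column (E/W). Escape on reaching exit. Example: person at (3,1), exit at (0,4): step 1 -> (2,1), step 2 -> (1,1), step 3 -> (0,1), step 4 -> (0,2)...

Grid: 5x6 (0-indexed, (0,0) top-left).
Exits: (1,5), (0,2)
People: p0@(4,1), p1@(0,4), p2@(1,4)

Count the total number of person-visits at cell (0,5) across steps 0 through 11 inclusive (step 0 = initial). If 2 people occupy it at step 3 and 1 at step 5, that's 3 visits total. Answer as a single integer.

Step 0: p0@(4,1) p1@(0,4) p2@(1,4) -> at (0,5): 0 [-], cum=0
Step 1: p0@(3,1) p1@(1,4) p2@ESC -> at (0,5): 0 [-], cum=0
Step 2: p0@(2,1) p1@ESC p2@ESC -> at (0,5): 0 [-], cum=0
Step 3: p0@(1,1) p1@ESC p2@ESC -> at (0,5): 0 [-], cum=0
Step 4: p0@(0,1) p1@ESC p2@ESC -> at (0,5): 0 [-], cum=0
Step 5: p0@ESC p1@ESC p2@ESC -> at (0,5): 0 [-], cum=0
Total visits = 0

Answer: 0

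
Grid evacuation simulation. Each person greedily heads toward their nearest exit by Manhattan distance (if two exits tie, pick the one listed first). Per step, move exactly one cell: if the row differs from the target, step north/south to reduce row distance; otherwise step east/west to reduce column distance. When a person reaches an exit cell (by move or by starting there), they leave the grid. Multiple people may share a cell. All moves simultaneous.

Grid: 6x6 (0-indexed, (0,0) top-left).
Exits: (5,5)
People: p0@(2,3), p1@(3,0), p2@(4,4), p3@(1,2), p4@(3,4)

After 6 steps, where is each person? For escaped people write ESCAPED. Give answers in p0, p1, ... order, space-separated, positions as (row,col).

Step 1: p0:(2,3)->(3,3) | p1:(3,0)->(4,0) | p2:(4,4)->(5,4) | p3:(1,2)->(2,2) | p4:(3,4)->(4,4)
Step 2: p0:(3,3)->(4,3) | p1:(4,0)->(5,0) | p2:(5,4)->(5,5)->EXIT | p3:(2,2)->(3,2) | p4:(4,4)->(5,4)
Step 3: p0:(4,3)->(5,3) | p1:(5,0)->(5,1) | p2:escaped | p3:(3,2)->(4,2) | p4:(5,4)->(5,5)->EXIT
Step 4: p0:(5,3)->(5,4) | p1:(5,1)->(5,2) | p2:escaped | p3:(4,2)->(5,2) | p4:escaped
Step 5: p0:(5,4)->(5,5)->EXIT | p1:(5,2)->(5,3) | p2:escaped | p3:(5,2)->(5,3) | p4:escaped
Step 6: p0:escaped | p1:(5,3)->(5,4) | p2:escaped | p3:(5,3)->(5,4) | p4:escaped

ESCAPED (5,4) ESCAPED (5,4) ESCAPED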